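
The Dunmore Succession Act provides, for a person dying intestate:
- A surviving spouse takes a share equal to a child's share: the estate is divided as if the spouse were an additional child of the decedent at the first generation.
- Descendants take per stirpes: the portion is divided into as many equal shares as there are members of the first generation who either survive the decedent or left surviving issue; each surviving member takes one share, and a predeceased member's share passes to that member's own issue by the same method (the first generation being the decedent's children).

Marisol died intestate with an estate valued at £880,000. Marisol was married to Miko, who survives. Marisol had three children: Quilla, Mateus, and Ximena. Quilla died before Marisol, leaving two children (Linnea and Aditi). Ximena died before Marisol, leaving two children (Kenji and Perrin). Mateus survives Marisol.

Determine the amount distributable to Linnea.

The spouse counts as an additional share at the children's level, so there are 4 primary shares of £220,000. Miko takes one such share (£220,000).
The children's combined portion (£660,000) is divided into 3 shares of £220,000: Mateus takes £220,000; Quilla's £220,000 share passes to Quilla's issue; Ximena's £220,000 share passes to Ximena's issue.
Quilla's share (£220,000) is divided into 2 shares of £110,000: Linnea and Aditi each take £110,000.
Ximena's share (£220,000) is divided into 2 shares of £110,000: Kenji and Perrin each take £110,000.

Linnea receives £110,000.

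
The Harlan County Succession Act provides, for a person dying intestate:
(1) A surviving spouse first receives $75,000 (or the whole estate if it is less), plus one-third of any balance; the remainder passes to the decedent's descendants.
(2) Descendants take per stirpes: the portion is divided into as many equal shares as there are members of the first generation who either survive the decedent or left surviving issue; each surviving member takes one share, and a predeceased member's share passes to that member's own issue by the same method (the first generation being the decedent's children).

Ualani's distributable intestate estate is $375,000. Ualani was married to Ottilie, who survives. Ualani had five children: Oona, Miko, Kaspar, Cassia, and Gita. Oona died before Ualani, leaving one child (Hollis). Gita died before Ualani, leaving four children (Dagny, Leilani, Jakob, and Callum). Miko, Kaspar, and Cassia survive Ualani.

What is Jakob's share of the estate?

Ottilie first takes $75,000, leaving a balance of $300,000. Ottilie then takes one-third of the balance ($100,000), for a total of $175,000. The remaining $200,000 passes to the descendants.
The descendants' portion ($200,000) is divided into 5 shares of $40,000: Miko, Kaspar, and Cassia each take $40,000; Oona's $40,000 share passes to Oona's issue; Gita's $40,000 share passes to Gita's issue.
Oona's share ($40,000) passes entirely to Hollis.
Gita's share ($40,000) is divided into 4 shares of $10,000: Dagny, Leilani, Jakob, and Callum each take $10,000.

Jakob receives $10,000.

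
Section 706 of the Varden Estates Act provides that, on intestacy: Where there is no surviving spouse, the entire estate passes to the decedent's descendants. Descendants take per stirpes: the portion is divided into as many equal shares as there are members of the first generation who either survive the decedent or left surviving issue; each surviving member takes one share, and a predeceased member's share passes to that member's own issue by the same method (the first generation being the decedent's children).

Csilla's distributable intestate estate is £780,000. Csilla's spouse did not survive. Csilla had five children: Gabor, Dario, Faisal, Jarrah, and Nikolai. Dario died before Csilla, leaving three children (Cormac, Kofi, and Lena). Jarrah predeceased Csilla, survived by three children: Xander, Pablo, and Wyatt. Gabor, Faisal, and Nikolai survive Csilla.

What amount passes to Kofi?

The entire £780,000 passes to the descendants.
That amount (£780,000) is divided into 5 shares of £156,000: Gabor, Faisal, and Nikolai each take £156,000; Dario's £156,000 share passes to Dario's issue; Jarrah's £156,000 share passes to Jarrah's issue.
Dario's share (£156,000) is divided into 3 shares of £52,000: Cormac, Kofi, and Lena each take £52,000.
Jarrah's share (£156,000) is divided into 3 shares of £52,000: Xander, Pablo, and Wyatt each take £52,000.

Kofi receives £52,000.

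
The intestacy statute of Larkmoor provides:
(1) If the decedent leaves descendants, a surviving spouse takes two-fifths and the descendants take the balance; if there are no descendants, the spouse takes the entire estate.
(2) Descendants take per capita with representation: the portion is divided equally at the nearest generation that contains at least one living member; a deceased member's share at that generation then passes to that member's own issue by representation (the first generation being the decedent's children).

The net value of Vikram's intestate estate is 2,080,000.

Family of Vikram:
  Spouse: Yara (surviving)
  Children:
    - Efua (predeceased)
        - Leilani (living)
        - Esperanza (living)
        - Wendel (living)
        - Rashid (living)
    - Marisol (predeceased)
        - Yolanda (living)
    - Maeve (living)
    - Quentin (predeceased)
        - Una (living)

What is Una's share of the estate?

Yara takes two-fifths of 2,080,000 = 832,000. The remaining 1,248,000 passes to the descendants.
The descendants' portion (1,248,000) is divided into 4 shares of 312,000: Maeve takes 312,000; Efua's 312,000 share passes to Efua's issue; Marisol's 312,000 share passes to Marisol's issue; Quentin's 312,000 share passes to Quentin's issue.
Efua's share (312,000) is divided into 4 shares of 78,000: Leilani, Esperanza, Wendel, and Rashid each take 78,000.
Marisol's share (312,000) passes entirely to Yolanda.
Quentin's share (312,000) passes entirely to Una.

Una receives 312,000.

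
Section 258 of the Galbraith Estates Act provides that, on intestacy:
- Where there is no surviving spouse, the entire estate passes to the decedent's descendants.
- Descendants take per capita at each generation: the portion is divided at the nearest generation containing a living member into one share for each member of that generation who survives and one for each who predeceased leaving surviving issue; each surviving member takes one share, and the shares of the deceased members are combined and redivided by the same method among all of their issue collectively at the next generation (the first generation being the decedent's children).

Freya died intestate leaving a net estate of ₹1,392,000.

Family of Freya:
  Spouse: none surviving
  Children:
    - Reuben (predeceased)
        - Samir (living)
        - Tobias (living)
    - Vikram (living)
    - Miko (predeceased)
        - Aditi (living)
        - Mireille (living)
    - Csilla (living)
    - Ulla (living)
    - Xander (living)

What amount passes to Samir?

The entire ₹1,392,000 passes to the descendants.
That amount (₹1,392,000) is divided at the children's generation into 6 shares of ₹232,000. Vikram, Csilla, Ulla, and Xander each take ₹232,000. The 2 shares of the deceased (Reuben and Miko) are combined into a pool of ₹464,000.
That pool (₹464,000) is divided at the grandchildren's generation equally among Samir, Tobias, Aditi, and Mireille: ₹116,000 each.

Samir receives ₹116,000.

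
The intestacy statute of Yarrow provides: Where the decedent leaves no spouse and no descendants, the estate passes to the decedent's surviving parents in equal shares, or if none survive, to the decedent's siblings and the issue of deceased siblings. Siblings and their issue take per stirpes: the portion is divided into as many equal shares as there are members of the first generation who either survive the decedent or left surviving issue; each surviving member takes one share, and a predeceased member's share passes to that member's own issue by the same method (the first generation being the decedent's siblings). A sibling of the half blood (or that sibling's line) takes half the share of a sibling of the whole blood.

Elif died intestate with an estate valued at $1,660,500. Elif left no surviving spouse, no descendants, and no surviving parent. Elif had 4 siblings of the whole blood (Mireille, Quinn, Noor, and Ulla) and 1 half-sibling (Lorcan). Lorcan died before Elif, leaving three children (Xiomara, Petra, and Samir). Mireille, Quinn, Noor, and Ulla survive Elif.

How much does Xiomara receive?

The entire $1,660,500 passes to the siblings and their issue.
Counting each half-blood sibling's line as half a unit, there are 9/2 units in $1,660,500, so one unit is $369,000. Whole-blood lines (Mireille, Quinn, Noor, and Ulla) take $369,000 each; half-blood lines (Lorcan) take $184,500 each.
Lorcan's share ($184,500) is divided into 3 shares of $61,500: Xiomara, Petra, and Samir each take $61,500.

Xiomara receives $61,500.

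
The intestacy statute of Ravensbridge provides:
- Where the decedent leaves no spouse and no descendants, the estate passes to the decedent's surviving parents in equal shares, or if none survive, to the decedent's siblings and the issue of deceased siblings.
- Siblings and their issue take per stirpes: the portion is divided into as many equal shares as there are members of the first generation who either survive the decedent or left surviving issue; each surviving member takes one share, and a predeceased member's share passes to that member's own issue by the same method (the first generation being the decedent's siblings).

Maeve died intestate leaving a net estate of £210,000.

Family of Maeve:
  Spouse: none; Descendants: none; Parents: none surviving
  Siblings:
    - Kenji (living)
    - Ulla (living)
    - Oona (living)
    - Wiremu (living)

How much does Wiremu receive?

The entire £210,000 passes to the siblings and their issue.
That amount (£210,000) is divided into 4 shares of £52,500: Kenji, Ulla, Oona, and Wiremu each take £52,500.

Wiremu receives £52,500.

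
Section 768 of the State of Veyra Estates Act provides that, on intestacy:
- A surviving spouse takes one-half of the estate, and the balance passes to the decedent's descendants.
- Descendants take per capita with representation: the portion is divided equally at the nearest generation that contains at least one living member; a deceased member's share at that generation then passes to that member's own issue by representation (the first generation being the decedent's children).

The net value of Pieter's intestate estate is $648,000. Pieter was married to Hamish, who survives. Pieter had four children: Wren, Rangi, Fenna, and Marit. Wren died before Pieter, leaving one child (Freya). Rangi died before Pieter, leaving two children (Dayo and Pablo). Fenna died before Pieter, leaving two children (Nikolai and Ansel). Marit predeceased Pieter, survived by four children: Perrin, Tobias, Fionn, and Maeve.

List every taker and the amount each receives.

Hamish takes one-half of $648,000 = $324,000. The remaining $324,000 passes to the descendants.
No child survives, so the initial division is made at the grandchildren's generation.
The descendants' portion ($324,000) is divided into 9 shares of $36,000: Freya, Dayo, Pablo, Nikolai, Ansel, Perrin, Tobias, Fionn, and Maeve each take $36,000.

Hamish: $324,000; Freya: $36,000; Dayo: $36,000; Pablo: $36,000; Nikolai: $36,000; Ansel: $36,000; Perrin: $36,000; Tobias: $36,000; Fionn: $36,000; Maeve: $36,000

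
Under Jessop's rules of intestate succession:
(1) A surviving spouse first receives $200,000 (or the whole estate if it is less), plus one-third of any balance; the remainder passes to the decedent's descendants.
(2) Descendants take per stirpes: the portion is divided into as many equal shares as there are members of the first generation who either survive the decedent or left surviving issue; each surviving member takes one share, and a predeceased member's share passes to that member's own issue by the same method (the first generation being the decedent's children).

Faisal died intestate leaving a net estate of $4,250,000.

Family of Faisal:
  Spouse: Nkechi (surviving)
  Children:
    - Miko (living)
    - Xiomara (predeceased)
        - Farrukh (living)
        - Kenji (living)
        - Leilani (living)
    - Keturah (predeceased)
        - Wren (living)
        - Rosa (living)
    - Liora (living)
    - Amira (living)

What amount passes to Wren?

Nkechi first takes $200,000, leaving a balance of $4,050,000. Nkechi then takes one-third of the balance ($1,350,000), for a total of $1,550,000. The remaining $2,700,000 passes to the descendants.
The descendants' portion ($2,700,000) is divided into 5 shares of $540,000: Miko, Liora, and Amira each take $540,000; Xiomara's $540,000 share passes to Xiomara's issue; Keturah's $540,000 share passes to Keturah's issue.
Xiomara's share ($540,000) is divided into 3 shares of $180,000: Farrukh, Kenji, and Leilani each take $180,000.
Keturah's share ($540,000) is divided into 2 shares of $270,000: Wren and Rosa each take $270,000.

Wren receives $270,000.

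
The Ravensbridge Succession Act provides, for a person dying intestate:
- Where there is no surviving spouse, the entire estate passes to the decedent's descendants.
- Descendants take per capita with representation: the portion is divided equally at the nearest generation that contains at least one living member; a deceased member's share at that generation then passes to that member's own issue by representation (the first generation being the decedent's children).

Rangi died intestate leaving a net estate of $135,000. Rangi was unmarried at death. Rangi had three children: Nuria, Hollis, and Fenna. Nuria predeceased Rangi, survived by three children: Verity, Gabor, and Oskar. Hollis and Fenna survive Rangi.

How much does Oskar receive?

The entire $135,000 passes to the descendants.
That amount ($135,000) is divided into 3 shares of $45,000: Hollis and Fenna each take $45,000; Nuria's $45,000 share passes to Nuria's issue.
Nuria's share ($45,000) is divided into 3 shares of $15,000: Verity, Gabor, and Oskar each take $15,000.

Oskar receives $15,000.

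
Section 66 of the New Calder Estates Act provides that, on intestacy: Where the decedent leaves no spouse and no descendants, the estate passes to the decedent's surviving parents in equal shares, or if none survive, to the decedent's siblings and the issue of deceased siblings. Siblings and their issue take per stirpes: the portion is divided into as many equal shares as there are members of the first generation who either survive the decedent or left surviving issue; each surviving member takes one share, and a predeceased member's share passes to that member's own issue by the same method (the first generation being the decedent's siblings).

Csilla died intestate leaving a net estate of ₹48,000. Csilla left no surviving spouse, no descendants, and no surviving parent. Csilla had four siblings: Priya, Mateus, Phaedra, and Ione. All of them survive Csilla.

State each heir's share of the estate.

Priya: ₹12,000; Mateus: ₹12,000; Phaedra: ₹12,000; Ione: ₹12,000

The entire ₹48,000 passes to the siblings and their issue.
That amount (₹48,000) is divided into 4 shares of ₹12,000: Priya, Mateus, Phaedra, and Ione each take ₹12,000.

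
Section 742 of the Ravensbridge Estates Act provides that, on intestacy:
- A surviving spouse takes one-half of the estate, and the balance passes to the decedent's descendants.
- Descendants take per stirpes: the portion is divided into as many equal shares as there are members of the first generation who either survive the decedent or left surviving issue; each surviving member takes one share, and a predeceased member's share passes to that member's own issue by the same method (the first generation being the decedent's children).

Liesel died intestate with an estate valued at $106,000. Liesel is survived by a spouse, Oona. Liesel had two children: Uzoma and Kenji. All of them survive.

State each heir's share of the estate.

Oona takes one-half of $106,000 = $53,000. The remaining $53,000 passes to the descendants.
The descendants' portion ($53,000) is divided into 2 shares of $26,500: Uzoma and Kenji each take $26,500.

Oona: $53,000; Uzoma: $26,500; Kenji: $26,500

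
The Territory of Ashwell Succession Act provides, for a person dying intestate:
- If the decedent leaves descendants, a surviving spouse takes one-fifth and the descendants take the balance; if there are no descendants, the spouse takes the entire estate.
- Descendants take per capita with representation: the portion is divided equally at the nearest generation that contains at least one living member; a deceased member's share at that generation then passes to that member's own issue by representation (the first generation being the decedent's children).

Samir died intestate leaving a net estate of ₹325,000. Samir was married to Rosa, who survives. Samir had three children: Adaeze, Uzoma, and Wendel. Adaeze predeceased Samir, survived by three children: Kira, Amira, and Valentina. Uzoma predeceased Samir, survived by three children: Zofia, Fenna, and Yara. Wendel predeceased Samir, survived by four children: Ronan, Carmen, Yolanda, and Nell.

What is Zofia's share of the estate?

Zofia receives ₹26,000.

Rosa takes one-fifth of ₹325,000 = ₹65,000. The remaining ₹260,000 passes to the descendants.
No child survives, so the initial division is made at the grandchildren's generation.
The descendants' portion (₹260,000) is divided into 10 shares of ₹26,000: Kira, Amira, Valentina, Zofia, Fenna, Yara, Ronan, Carmen, Yolanda, and Nell each take ₹26,000.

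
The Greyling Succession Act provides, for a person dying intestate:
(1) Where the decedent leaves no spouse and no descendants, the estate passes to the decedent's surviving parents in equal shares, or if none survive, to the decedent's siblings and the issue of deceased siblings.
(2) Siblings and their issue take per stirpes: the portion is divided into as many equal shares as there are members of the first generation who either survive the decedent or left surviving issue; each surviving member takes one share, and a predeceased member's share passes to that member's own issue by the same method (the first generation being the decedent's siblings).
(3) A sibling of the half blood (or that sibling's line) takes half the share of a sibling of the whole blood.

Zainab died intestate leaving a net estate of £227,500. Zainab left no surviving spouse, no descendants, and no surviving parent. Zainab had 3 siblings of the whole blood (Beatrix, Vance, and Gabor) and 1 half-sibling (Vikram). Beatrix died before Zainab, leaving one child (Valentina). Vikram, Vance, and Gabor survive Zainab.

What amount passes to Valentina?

The entire £227,500 passes to the siblings and their issue.
Counting each half-blood sibling's line as half a unit, there are 7/2 units in £227,500, so one unit is £65,000. Whole-blood lines (Beatrix, Vance, and Gabor) take £65,000 each; half-blood lines (Vikram) take £32,500 each.
Beatrix's share (£65,000) passes entirely to Valentina.

Valentina receives £65,000.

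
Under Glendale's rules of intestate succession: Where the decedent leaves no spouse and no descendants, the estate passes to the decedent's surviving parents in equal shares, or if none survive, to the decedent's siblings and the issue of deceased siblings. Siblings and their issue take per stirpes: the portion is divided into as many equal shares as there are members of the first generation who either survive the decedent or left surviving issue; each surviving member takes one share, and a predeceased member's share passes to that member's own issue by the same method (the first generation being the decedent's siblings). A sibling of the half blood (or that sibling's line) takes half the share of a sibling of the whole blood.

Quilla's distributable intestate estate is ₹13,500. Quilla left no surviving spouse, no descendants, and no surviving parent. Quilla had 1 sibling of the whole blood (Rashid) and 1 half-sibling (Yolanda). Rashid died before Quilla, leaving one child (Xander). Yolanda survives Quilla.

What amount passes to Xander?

The entire ₹13,500 passes to the siblings and their issue.
Counting each half-blood sibling's line as half a unit, there are 3/2 units in ₹13,500, so one unit is ₹9,000. Whole-blood lines (Rashid) take ₹9,000 each; half-blood lines (Yolanda) take ₹4,500 each.
Rashid's share (₹9,000) passes entirely to Xander.

Xander receives ₹9,000.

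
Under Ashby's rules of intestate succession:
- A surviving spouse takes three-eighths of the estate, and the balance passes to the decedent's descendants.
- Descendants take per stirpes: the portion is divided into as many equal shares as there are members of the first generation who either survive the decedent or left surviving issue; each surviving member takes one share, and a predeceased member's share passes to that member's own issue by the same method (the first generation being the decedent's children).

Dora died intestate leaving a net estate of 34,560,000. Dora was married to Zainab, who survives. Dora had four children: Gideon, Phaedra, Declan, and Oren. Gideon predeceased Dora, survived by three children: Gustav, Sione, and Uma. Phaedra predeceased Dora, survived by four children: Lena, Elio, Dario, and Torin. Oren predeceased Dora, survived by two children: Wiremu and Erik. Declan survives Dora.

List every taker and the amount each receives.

Zainab takes three-eighths of 34,560,000 = 12,960,000. The remaining 21,600,000 passes to the descendants.
The descendants' portion (21,600,000) is divided into 4 shares of 5,400,000: Declan takes 5,400,000; Gideon's 5,400,000 share passes to Gideon's issue; Phaedra's 5,400,000 share passes to Phaedra's issue; Oren's 5,400,000 share passes to Oren's issue.
Gideon's share (5,400,000) is divided into 3 shares of 1,800,000: Gustav, Sione, and Uma each take 1,800,000.
Phaedra's share (5,400,000) is divided into 4 shares of 1,350,000: Lena, Elio, Dario, and Torin each take 1,350,000.
Oren's share (5,400,000) is divided into 2 shares of 2,700,000: Wiremu and Erik each take 2,700,000.

Zainab: 12,960,000; Gustav: 1,800,000; Sione: 1,800,000; Uma: 1,800,000; Lena: 1,350,000; Elio: 1,350,000; Dario: 1,350,000; Torin: 1,350,000; Declan: 5,400,000; Wiremu: 2,700,000; Erik: 2,700,000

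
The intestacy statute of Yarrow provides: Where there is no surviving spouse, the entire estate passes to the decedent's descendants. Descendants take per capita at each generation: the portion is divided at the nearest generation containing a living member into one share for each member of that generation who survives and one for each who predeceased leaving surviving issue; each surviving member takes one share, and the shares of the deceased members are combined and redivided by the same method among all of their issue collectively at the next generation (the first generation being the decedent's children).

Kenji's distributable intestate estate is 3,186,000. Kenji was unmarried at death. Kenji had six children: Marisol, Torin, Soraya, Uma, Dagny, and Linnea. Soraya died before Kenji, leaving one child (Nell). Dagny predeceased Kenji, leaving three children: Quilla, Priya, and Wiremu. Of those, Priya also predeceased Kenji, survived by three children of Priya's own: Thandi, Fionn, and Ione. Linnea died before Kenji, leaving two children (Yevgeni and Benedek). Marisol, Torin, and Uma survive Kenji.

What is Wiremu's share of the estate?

Wiremu receives 265,500.

The entire 3,186,000 passes to the descendants.
That amount (3,186,000) is divided at the children's generation into 6 shares of 531,000. Marisol, Torin, and Uma each take 531,000. The 3 shares of the deceased (Soraya, Dagny, and Linnea) are combined into a pool of 1,593,000.
That pool (1,593,000) is divided at the grandchildren's generation into 6 shares of 265,500. Nell, Quilla, Wiremu, Yevgeni, and Benedek each take 265,500. The remaining share for the deceased Priya (265,500) is carried to the next generation.
That pool (265,500) is divided at the great-grandchildren's generation equally among Thandi, Fionn, and Ione: 88,500 each.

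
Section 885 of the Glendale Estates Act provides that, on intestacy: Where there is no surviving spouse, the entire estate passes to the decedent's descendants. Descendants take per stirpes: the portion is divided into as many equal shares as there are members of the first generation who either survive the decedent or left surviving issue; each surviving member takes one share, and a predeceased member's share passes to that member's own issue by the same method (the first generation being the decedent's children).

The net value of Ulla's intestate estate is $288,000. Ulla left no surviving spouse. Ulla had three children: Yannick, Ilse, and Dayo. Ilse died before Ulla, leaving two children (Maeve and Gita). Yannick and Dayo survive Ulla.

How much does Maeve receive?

The entire $288,000 passes to the descendants.
That amount ($288,000) is divided into 3 shares of $96,000: Yannick and Dayo each take $96,000; Ilse's $96,000 share passes to Ilse's issue.
Ilse's share ($96,000) is divided into 2 shares of $48,000: Maeve and Gita each take $48,000.

Maeve receives $48,000.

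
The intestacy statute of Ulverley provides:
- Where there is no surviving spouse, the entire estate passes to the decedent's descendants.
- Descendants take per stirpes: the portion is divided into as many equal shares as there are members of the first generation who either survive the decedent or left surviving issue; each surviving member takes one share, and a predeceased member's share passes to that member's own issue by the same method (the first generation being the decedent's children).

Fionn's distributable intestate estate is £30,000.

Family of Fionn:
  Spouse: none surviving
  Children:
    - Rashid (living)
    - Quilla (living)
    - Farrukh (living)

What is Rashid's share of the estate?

The entire £30,000 passes to the descendants.
That amount (£30,000) is divided into 3 shares of £10,000: Rashid, Quilla, and Farrukh each take £10,000.

Rashid receives £10,000.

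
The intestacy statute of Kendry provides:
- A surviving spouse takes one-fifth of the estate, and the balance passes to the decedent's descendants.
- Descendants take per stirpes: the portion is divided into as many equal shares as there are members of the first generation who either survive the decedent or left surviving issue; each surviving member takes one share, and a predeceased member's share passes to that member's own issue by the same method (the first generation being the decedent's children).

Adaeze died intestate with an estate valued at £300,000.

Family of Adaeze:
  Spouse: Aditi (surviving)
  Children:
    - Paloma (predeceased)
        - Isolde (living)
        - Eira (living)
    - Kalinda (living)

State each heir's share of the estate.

Aditi: £60,000; Isolde: £60,000; Eira: £60,000; Kalinda: £120,000

Aditi takes one-fifth of £300,000 = £60,000. The remaining £240,000 passes to the descendants.
The descendants' portion (£240,000) is divided into 2 shares of £120,000: Kalinda takes £120,000; Paloma's £120,000 share passes to Paloma's issue.
Paloma's share (£120,000) is divided into 2 shares of £60,000: Isolde and Eira each take £60,000.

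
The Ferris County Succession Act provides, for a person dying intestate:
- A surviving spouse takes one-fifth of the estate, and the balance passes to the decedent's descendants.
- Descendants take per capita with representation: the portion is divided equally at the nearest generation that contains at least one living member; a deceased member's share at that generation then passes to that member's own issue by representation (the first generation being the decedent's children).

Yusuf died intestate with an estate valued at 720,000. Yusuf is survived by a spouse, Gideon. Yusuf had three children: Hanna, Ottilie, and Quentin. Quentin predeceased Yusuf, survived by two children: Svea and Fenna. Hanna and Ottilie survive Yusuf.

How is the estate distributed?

Gideon: 144,000; Hanna: 192,000; Ottilie: 192,000; Svea: 96,000; Fenna: 96,000

Gideon takes one-fifth of 720,000 = 144,000. The remaining 576,000 passes to the descendants.
The descendants' portion (576,000) is divided into 3 shares of 192,000: Hanna and Ottilie each take 192,000; Quentin's 192,000 share passes to Quentin's issue.
Quentin's share (192,000) is divided into 2 shares of 96,000: Svea and Fenna each take 96,000.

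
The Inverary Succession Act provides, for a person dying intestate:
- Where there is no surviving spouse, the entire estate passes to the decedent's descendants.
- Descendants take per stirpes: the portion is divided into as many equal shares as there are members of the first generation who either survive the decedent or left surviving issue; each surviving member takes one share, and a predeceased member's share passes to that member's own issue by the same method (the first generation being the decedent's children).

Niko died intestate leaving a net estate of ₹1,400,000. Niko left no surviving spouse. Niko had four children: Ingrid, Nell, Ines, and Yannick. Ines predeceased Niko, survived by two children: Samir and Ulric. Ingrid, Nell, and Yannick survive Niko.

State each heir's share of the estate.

The entire ₹1,400,000 passes to the descendants.
That amount (₹1,400,000) is divided into 4 shares of ₹350,000: Ingrid, Nell, and Yannick each take ₹350,000; Ines's ₹350,000 share passes to Ines's issue.
Ines's share (₹350,000) is divided into 2 shares of ₹175,000: Samir and Ulric each take ₹175,000.

Ingrid: ₹350,000; Nell: ₹350,000; Samir: ₹175,000; Ulric: ₹175,000; Yannick: ₹350,000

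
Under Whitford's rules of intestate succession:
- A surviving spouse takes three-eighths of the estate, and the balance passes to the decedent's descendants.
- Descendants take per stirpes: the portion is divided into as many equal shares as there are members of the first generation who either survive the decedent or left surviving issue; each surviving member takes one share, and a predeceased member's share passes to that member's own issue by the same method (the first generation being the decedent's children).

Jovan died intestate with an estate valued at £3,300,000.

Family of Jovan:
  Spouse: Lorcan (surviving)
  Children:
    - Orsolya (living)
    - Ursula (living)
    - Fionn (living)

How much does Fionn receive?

Lorcan takes three-eighths of £3,300,000 = £1,237,500. The remaining £2,062,500 passes to the descendants.
The descendants' portion (£2,062,500) is divided into 3 shares of £687,500: Orsolya, Ursula, and Fionn each take £687,500.

Fionn receives £687,500.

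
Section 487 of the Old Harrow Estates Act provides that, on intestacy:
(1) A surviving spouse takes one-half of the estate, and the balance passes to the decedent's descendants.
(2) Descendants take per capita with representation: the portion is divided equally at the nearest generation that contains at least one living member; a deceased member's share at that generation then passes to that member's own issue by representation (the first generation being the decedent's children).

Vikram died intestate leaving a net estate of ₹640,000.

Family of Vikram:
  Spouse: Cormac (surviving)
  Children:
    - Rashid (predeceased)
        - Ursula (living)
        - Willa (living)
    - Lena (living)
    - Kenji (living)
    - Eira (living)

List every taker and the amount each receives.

Cormac: ₹320,000; Ursula: ₹40,000; Willa: ₹40,000; Lena: ₹80,000; Kenji: ₹80,000; Eira: ₹80,000

Cormac takes one-half of ₹640,000 = ₹320,000. The remaining ₹320,000 passes to the descendants.
The descendants' portion (₹320,000) is divided into 4 shares of ₹80,000: Lena, Kenji, and Eira each take ₹80,000; Rashid's ₹80,000 share passes to Rashid's issue.
Rashid's share (₹80,000) is divided into 2 shares of ₹40,000: Ursula and Willa each take ₹40,000.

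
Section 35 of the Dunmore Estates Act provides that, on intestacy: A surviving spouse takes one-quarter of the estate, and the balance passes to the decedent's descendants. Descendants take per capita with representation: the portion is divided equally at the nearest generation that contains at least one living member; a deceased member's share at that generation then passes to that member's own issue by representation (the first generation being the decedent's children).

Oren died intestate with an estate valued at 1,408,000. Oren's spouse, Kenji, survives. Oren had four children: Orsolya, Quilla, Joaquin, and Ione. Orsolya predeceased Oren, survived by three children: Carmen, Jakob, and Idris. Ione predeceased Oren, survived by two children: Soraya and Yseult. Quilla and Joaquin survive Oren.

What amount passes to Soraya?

Kenji takes one-quarter of 1,408,000 = 352,000. The remaining 1,056,000 passes to the descendants.
The descendants' portion (1,056,000) is divided into 4 shares of 264,000: Quilla and Joaquin each take 264,000; Orsolya's 264,000 share passes to Orsolya's issue; Ione's 264,000 share passes to Ione's issue.
Orsolya's share (264,000) is divided into 3 shares of 88,000: Carmen, Jakob, and Idris each take 88,000.
Ione's share (264,000) is divided into 2 shares of 132,000: Soraya and Yseult each take 132,000.

Soraya receives 132,000.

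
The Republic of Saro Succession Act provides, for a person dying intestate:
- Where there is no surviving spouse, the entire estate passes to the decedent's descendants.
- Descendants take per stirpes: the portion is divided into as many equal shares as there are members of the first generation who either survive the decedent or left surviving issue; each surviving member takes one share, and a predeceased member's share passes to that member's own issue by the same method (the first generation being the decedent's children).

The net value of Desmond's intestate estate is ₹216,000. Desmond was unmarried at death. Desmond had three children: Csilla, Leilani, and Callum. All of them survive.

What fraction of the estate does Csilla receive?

Csilla receives 1/3 of the estate.

The entire ₹216,000 passes to the descendants.
That amount (₹216,000) is divided into 3 shares of ₹72,000: Csilla, Leilani, and Callum each take ₹72,000.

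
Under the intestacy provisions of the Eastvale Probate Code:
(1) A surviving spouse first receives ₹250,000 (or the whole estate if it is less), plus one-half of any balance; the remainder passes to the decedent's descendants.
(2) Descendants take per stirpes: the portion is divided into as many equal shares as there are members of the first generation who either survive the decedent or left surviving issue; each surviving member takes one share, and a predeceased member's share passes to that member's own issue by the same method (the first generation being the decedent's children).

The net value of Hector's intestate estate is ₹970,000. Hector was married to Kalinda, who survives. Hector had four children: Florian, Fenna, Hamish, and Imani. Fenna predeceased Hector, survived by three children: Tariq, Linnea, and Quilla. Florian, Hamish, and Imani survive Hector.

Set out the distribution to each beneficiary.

Kalinda first takes ₹250,000, leaving a balance of ₹720,000. Kalinda then takes one-half of the balance (₹360,000), for a total of ₹610,000. The remaining ₹360,000 passes to the descendants.
The descendants' portion (₹360,000) is divided into 4 shares of ₹90,000: Florian, Hamish, and Imani each take ₹90,000; Fenna's ₹90,000 share passes to Fenna's issue.
Fenna's share (₹90,000) is divided into 3 shares of ₹30,000: Tariq, Linnea, and Quilla each take ₹30,000.

Kalinda: ₹610,000; Florian: ₹90,000; Tariq: ₹30,000; Linnea: ₹30,000; Quilla: ₹30,000; Hamish: ₹90,000; Imani: ₹90,000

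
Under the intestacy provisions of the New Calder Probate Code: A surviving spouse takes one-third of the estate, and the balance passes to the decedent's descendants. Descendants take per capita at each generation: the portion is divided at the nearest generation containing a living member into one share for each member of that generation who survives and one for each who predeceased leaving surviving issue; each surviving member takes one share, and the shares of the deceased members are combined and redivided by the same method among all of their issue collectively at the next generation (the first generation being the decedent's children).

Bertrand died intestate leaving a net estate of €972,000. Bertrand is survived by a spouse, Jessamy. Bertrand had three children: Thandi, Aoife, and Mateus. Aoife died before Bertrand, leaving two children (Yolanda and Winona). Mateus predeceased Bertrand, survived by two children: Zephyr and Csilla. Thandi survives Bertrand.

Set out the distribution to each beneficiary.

Jessamy: €324,000; Thandi: €216,000; Yolanda: €108,000; Winona: €108,000; Zephyr: €108,000; Csilla: €108,000

Jessamy takes one-third of €972,000 = €324,000. The remaining €648,000 passes to the descendants.
The descendants' portion (€648,000) is divided at the children's generation into 3 shares of €216,000. Thandi takes €216,000. The 2 shares of the deceased (Aoife and Mateus) are combined into a pool of €432,000.
That pool (€432,000) is divided at the grandchildren's generation equally among Yolanda, Winona, Zephyr, and Csilla: €108,000 each.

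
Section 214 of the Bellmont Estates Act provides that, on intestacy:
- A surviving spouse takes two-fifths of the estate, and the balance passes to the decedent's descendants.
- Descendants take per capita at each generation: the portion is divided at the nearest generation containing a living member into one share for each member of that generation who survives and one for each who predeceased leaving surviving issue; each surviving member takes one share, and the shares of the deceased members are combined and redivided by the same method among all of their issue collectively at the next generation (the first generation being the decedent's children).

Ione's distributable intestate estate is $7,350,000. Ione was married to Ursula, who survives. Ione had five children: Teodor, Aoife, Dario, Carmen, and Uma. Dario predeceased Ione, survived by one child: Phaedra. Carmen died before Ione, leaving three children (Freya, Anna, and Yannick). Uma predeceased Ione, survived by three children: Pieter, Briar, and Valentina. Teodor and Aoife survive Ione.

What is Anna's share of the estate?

Ursula takes two-fifths of $7,350,000 = $2,940,000. The remaining $4,410,000 passes to the descendants.
The descendants' portion ($4,410,000) is divided at the children's generation into 5 shares of $882,000. Teodor and Aoife each take $882,000. The 3 shares of the deceased (Dario, Carmen, and Uma) are combined into a pool of $2,646,000.
That pool ($2,646,000) is divided at the grandchildren's generation equally among Phaedra, Freya, Anna, Yannick, Pieter, Briar, and Valentina: $378,000 each.

Anna receives $378,000.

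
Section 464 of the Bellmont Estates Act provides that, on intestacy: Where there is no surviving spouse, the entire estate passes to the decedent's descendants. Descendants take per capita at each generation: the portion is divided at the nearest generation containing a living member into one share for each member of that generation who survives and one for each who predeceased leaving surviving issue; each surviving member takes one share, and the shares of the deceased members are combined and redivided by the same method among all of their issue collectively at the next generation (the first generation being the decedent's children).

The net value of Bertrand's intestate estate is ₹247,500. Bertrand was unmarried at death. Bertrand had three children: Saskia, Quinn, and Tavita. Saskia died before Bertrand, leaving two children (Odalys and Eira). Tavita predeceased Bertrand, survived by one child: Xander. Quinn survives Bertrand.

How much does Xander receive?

The entire ₹247,500 passes to the descendants.
That amount (₹247,500) is divided at the children's generation into 3 shares of ₹82,500. Quinn takes ₹82,500. The 2 shares of the deceased (Saskia and Tavita) are combined into a pool of ₹165,000.
That pool (₹165,000) is divided at the grandchildren's generation equally among Odalys, Eira, and Xander: ₹55,000 each.

Xander receives ₹55,000.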